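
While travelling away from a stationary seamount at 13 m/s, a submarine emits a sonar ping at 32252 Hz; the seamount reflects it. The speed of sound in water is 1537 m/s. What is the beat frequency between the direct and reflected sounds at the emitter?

The seamount receives the sound from a moving source: f₁ = f₀ · v/(v + v_e) = 32252 × 1537/1550 ≈ 31981 Hz.
On the return leg the submarine is a moving observer: f₂ = f₁ · (v − v_e)/v = 31981 × 1524/1537 ≈ 31711 Hz.
Equivalently f₂ = f₀ · (v − v_e)/(v + v_e).
Beat against the emitted tone: |f₂ − f₀| = 2v_e·f₀/(v + v_e) = 2 × 13 × 32252/1550 ≈ 541 Hz.

541 Hz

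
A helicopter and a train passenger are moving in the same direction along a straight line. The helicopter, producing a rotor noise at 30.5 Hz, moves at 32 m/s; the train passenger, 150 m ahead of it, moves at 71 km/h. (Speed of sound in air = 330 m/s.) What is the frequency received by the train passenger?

71 km/h = 19.72 m/s.
The train passenger is ahead, so the helicopter is moving toward it while the train passenger is moving away from the helicopter.
General Doppler shift: f' = f · (v − v_o)/(v − v_s).
f' = 30.5 × (330 − 19.72)/(330 − 32) = 30.5 × 310.28/298 ≈ 31.8 Hz.

31.8 Hz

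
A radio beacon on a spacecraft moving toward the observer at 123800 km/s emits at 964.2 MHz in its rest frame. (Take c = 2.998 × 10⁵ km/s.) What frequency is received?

1495.9 MHz

β = v/c = 123800/299800 = 0.4129.
Relativistic Doppler for frequency: f' = f₀ · √((1 + β)/(1 − β)).
f' = 964.2 × √(1.4129/0.5871) = 964.2 × 1.55139 ≈ 1495.9 MHz.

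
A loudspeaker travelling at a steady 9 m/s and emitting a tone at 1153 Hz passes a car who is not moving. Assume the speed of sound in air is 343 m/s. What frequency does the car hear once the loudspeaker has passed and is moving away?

1124 Hz

Receding: f₂ = f · v/(v + v_s) = 1153 × 343/352 ≈ 1124 Hz.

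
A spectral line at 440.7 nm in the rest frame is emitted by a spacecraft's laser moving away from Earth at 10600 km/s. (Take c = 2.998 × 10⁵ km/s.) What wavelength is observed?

456.6 nm

β = v/c = 10600/299800 = 0.0354.
Relativistic Doppler for wavelength: λ' = λ₀ · √((1 + β)/(1 − β)).
λ' = 440.7 × √(1.0354/0.9646) = 440.7 × 1.03600 ≈ 456.6 nm.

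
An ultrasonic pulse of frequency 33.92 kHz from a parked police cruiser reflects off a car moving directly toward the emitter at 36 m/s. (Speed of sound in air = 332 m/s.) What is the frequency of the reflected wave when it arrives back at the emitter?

42.2 kHz

At the car (a moving observer), f₁ = f₀ · (v + u)/v = 33.92 × 368/332 ≈ 37.6 kHz.
On reflection it acts as a source moving toward the stationary detector: f₂ = f₁ · v/(v − u) = 37.6 × 332/296 ≈ 42.2 kHz.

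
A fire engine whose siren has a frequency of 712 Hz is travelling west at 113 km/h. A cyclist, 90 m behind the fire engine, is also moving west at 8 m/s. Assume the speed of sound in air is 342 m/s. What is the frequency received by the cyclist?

113 km/h = 31.39 m/s.
The cyclist is behind, so the fire engine is moving away from it while the cyclist is moving toward the fire engine.
With source receding and observer approaching, f' = f · (v + v_o)/(v + v_s).
f' = 712 × (342 + 8)/(342 + 31.39) = 712 × 350/373.39 ≈ 667 Hz.

667 Hz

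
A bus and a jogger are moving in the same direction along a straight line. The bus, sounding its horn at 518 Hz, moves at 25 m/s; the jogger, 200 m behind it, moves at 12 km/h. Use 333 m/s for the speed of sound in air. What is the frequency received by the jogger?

487 Hz

12 km/h = 3.333 m/s.
The jogger is behind, so the bus is moving away from it while the jogger is moving toward the bus.
General Doppler shift: f' = f · (v + v_o)/(v + v_s).
f' = 518 × (333 + 3.333)/(333 + 25) = 518 × 336.33/358 ≈ 487 Hz.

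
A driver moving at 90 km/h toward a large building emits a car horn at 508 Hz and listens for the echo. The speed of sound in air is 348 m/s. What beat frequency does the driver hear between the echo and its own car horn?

90 km/h = 25 m/s.
The large building receives the sound from a moving source: f₁ = f₀ · v/(v − v_e) = 508 × 348/323 ≈ 547.3 Hz.
On the return leg the driver is a moving observer: f₂ = f₁ · (v + v_e)/v = 547.3 × 373/348 ≈ 586.6 Hz.
Beat against the emitted tone: |f₂ − f₀| = 2v_e·f₀/(v − v_e) = 2 × 25 × 508/323 ≈ 79 Hz.

79 Hz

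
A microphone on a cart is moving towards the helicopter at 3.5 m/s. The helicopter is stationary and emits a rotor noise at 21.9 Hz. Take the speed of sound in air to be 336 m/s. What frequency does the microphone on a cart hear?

Moving observer, stationary source: f' = f · (v + v_o)/v.
f' = 21.9 × (336 + 3.5)/336 = 21.9 × 339.5/336 ≈ 22.1 Hz.

22.1 Hz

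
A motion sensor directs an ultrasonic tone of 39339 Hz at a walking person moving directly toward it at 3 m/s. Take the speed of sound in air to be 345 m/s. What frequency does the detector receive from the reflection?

40029 Hz

The walking person first receives the wave as a moving observer: f₁ = f₀ · (v + u)/v = 39339 × (345 + 3)/345 ≈ 39681 Hz.
The reflection then acts as a moving source: f₂ = f₁ · v/(v − u) ≈ 40029 Hz.
Equivalently f₂ = f₀ · (v + u)/(v − u).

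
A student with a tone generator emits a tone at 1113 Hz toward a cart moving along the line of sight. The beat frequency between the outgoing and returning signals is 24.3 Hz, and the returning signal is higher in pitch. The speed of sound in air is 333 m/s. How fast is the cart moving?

3.6 m/s

Double Doppler shift off a moving reflector: f₂ = f₀ · (v + u)/(v − u) (u > 0 toward emitter).
Returning signal is higher, so f₂ = f₀ + Δf = 1113 + 24.3 = 1137.3 Hz.
Rearranging, u = v · (f₂ − f₀)/(f₂ + f₀) = 333 × 24.3/2250.3 ≈ 3.6 m/s.
So the cart is moving at 3.6 m/s toward the emitter.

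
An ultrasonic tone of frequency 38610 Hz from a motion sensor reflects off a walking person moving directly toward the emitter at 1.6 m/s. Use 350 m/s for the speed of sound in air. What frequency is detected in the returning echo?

38965 Hz

The walking person first receives the wave as a moving observer: f₁ = f₀ · (v + u)/v = 38610 × (350 + 1.6)/350 ≈ 38787 Hz.
The reflection then acts as a moving source: f₂ = f₁ · v/(v − u) ≈ 38965 Hz.
Equivalently f₂ = f₀ · (v + u)/(v − u).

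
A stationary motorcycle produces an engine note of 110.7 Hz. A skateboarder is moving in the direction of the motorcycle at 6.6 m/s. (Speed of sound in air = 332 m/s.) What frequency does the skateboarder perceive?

Moving observer, stationary source: f' = f · (v + v_o)/v.
f' = 110.7 × (332 + 6.6)/332 = 110.7 × 338.6/332 ≈ 113 Hz.

113 Hz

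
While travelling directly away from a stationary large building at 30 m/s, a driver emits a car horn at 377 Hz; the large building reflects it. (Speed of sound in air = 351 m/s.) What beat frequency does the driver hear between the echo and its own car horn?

59.4 Hz

The large building receives the sound from a moving source: f₁ = f₀ · v/(v + v_e) = 377 × 351/381 ≈ 347.3 Hz.
On the return leg the driver is a moving observer: f₂ = f₁ · (v − v_e)/v = 347.3 × 321/351 ≈ 317.6 Hz.
Equivalently f₂ = f₀ · (v − v_e)/(v + v_e).
Beat against the emitted tone: |f₂ − f₀| = 2v_e·f₀/(v + v_e) = 2 × 30 × 377/381 ≈ 59.4 Hz.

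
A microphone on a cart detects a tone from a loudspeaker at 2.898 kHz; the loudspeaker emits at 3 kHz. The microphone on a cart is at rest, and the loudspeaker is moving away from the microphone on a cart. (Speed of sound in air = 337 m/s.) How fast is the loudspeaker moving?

11.9 m/s

f' = f · v/(v + v_s) ⇒ v_s = v · |1 − f/f'|.
v_s = 337 × |1 − 3/2.898| = 337 × 0.0352 ≈ 11.9 m/s.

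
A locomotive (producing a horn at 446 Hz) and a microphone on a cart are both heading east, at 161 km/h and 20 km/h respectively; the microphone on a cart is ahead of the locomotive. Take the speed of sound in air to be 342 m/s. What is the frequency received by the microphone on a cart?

505 Hz

161 km/h = 44.72 m/s; 20 km/h = 5.556 m/s.
The microphone on a cart is ahead, so the locomotive is moving toward it while the microphone on a cart is moving away from the locomotive.
With source approaching and observer receding, f' = f · (v − v_o)/(v − v_s).
f' = 446 × (342 − 5.556)/(342 − 44.72) = 446 × 336.44/297.28 ≈ 505 Hz.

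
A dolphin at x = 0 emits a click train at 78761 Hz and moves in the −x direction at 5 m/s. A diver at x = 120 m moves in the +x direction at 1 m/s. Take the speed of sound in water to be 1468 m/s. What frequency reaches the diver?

The observer lies on the +x side, so the source is heading away from the observer and the observer is heading away from the source.
Both move, so f' = f · (v − v_o)/(v + v_s).
f' = 78761 × (1468 − 1)/(1468 + 5) = 78761 × 1467/1473 ≈ 78440 Hz.

78440 Hz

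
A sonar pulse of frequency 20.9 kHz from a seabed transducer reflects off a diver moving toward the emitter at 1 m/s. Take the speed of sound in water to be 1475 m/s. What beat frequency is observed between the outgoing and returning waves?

At the diver (a moving observer), f₁ = f₀ · (v + u)/v = 20.9 × 1476/1475 ≈ 20.9142 kHz.
The reflection then acts as a moving source: f₂ = f₁ · v/(v − u) ≈ 20.9284 kHz.
Equivalently f₂ = f₀ · (v + u)/(v − u).
Beat frequency (with f₀ = 20900 Hz): |f₂ − f₀| = 2u·f₀/(v − u) = 2 × 1 × 20900/1474 ≈ 28.4 Hz.

28.4 Hz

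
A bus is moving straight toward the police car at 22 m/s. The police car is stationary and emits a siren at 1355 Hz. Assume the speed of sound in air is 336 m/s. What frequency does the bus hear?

1444 Hz

Only the observer moves, toward the source, so f' = f · (v + v_o)/v.
f' = 1355 × (336 + 22)/336 = 1355 × 358/336 ≈ 1444 Hz.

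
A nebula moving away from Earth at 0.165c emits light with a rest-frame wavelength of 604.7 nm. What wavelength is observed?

Relativistic Doppler for wavelength: λ' = λ₀ · √((1 + β)/(1 − β)).
λ' = 604.7 × √(1.1650/0.8350) = 604.7 × 1.18119 ≈ 714.3 nm.

714.3 nm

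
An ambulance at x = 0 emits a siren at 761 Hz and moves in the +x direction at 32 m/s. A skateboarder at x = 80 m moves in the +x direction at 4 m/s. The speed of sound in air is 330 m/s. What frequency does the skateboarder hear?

The observer lies on the +x side, so the source is heading toward the observer and the observer is heading away from the source.
General Doppler shift: f' = f · (v − v_o)/(v − v_s).
f' = 761 × (330 − 4)/(330 − 32) = 761 × 326/298 ≈ 833 Hz.

833 Hz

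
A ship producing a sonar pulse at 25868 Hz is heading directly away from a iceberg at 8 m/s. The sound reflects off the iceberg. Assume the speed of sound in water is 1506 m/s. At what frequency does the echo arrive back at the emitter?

25595 Hz

The iceberg receives the sound from a moving source: f₁ = f₀ · v/(v + v_e) = 25868 × 1506/1514 ≈ 25731 Hz.
On the return leg the ship is a moving observer: f₂ = f₁ · (v − v_e)/v = 25731 × 1498/1506 ≈ 25595 Hz.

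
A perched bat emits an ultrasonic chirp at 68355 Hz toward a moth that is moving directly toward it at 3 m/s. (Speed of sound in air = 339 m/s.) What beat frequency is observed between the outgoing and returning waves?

1221 Hz

The moth first receives the wave as a moving observer: f₁ = f₀ · (v + u)/v = 68355 × (339 + 3)/339 ≈ 68960 Hz.
On reflection it acts as a source moving toward the stationary detector: f₂ = f₁ · v/(v − u) = 68960 × 339/336 ≈ 69576 Hz.
Beat frequency: |f₂ − f₀| = 2u·f₀/(v − u) = 2 × 3 × 68355/336 ≈ 1221 Hz.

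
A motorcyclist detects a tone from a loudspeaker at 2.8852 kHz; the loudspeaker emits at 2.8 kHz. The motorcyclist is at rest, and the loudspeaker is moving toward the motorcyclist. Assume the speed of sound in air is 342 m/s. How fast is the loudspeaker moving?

10.1 m/s

f' = f · v/(v − v_s) ⇒ v_s = v · |1 − f/f'|.
v_s = 342 × |1 − 2.8/2.8852| = 342 × 0.02953 ≈ 10.1 m/s.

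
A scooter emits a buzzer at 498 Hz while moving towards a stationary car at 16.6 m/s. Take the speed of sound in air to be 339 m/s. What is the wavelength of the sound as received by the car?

64.7 cm

With the source moving toward a stationary observer, f' = f · v/(v − v_s).
f' = 498 × 339/(339 − 16.6) ≈ 524 Hz.
λ' = v/f' = 339/523.641 ≈ 64.7 cm.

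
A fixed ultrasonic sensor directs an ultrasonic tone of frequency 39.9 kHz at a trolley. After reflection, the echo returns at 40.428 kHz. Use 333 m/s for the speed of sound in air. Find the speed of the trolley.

2.19 m/s

Double Doppler shift off a moving reflector: f₂ = f₀ · (v + u)/(v − u) (u > 0 toward emitter).
Rearranging, u = v · (f₂ − f₀)/(f₂ + f₀) = 333 × 0.528/80.328 ≈ 2.19 m/s.
So the trolley is moving at 2.19 m/s toward the emitter.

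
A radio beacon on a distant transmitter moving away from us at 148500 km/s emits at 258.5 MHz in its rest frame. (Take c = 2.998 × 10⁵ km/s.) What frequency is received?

150.2 MHz

β = v/c = 148500/299800 = 0.4953.
Relativistic Doppler for frequency: f' = f₀ · √((1 − β)/(1 + β)).
f' = 258.5 × √(0.5047/1.4953) = 258.5 × 0.58095 ≈ 150.2 MHz.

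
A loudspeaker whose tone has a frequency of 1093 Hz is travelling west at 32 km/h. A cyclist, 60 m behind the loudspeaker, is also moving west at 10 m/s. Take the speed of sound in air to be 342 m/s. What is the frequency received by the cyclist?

1096 Hz

32 km/h = 8.889 m/s.
The cyclist is behind, so the loudspeaker is moving away from it while the cyclist is moving toward the loudspeaker.
With source receding and observer approaching, f' = f · (v + v_o)/(v + v_s).
f' = 1093 × (342 + 10)/(342 + 8.889) = 1093 × 352/350.89 ≈ 1096 Hz.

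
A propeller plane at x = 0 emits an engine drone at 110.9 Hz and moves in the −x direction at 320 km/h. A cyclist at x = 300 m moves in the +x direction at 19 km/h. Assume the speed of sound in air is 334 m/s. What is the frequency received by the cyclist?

86 Hz

320 km/h = 88.89 m/s; 19 km/h = 5.278 m/s.
The observer lies on the +x side, so the source is heading away from the observer and the observer is heading away from the source.
General Doppler shift: f' = f · (v − v_o)/(v + v_s).
f' = 110.9 × (334 − 5.278)/(334 + 88.89) = 110.9 × 328.72/422.89 ≈ 86 Hz.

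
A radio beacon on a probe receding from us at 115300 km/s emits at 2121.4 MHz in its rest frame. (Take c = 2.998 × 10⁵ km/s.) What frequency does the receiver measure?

β = v/c = 115300/299800 = 0.3846.
Relativistic Doppler for frequency: f' = f₀ · √((1 − β)/(1 + β)).
f' = 2121.4 × √(0.6154/1.3846) = 2121.4 × 0.66669 ≈ 1414.3 MHz.

1414.3 MHz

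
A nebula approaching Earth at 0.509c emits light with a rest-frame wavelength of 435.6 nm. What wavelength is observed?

248.5 nm

Relativistic Doppler for wavelength: λ' = λ₀ · √((1 − β)/(1 + β)).
λ' = 435.6 × √(0.4910/1.5090) = 435.6 × 0.57042 ≈ 248.5 nm.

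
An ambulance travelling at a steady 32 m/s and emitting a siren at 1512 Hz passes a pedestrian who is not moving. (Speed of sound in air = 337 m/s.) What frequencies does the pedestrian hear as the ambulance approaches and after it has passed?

1671 Hz approaching; 1381 Hz receding

Approaching: f₁ = f · v/(v − v_s) = 1512 × 337/305 ≈ 1671 Hz.
Receding: f₂ = f · v/(v + v_s) = 1512 × 337/369 ≈ 1381 Hz.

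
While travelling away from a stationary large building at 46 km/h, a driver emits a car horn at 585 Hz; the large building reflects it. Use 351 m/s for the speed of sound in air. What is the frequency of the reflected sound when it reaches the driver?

46 km/h = 12.78 m/s.
The large building receives the sound from a moving source: f₁ = f₀ · v/(v + v_e) = 585 × 351/363.78 ≈ 564 Hz.
On the return leg the driver is a moving observer: f₂ = f₁ · (v − v_e)/v = 564 × 338.22/351 ≈ 544 Hz.
Equivalently f₂ = f₀ · (v − v_e)/(v + v_e).

544 Hz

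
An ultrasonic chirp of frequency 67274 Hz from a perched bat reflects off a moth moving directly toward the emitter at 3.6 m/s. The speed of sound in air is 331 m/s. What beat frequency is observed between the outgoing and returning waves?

1479 Hz

At the moth (a moving observer), f₁ = f₀ · (v + u)/v = 67274 × 334.6/331 ≈ 68006 Hz.
The reflection then acts as a moving source: f₂ = f₁ · v/(v − u) ≈ 68753 Hz.
Beat frequency: |f₂ − f₀| = 2u·f₀/(v − u) = 2 × 3.6 × 67274/327.4 ≈ 1479 Hz.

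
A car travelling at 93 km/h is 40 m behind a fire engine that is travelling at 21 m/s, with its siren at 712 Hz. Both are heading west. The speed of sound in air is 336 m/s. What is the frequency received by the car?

722 Hz

93 km/h = 25.83 m/s.
The car is behind, so the fire engine is moving away from it while the car is moving toward the fire engine.
General Doppler shift: f' = f · (v + v_o)/(v + v_s).
f' = 712 × (336 + 25.83)/(336 + 21) = 712 × 361.83/357 ≈ 722 Hz.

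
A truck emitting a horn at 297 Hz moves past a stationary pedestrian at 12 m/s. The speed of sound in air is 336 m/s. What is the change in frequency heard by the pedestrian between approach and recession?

21.2 Hz

Approaching: f₁ = f · v/(v − v_s) = 297 × 336/324 ≈ 308.0 Hz.
Receding: f₂ = f · v/(v + v_s) = 297 × 336/348 ≈ 286.8 Hz.
Drop: f₁ − f₂ = 2f·v·v_s/(v² − v_s²) = 2 × 297 × 336 × 12/(336² − 12²) ≈ 21.2 Hz.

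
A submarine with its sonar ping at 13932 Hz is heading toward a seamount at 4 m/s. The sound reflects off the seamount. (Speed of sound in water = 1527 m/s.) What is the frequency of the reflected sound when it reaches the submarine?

14005 Hz

The seamount receives the sound from a moving source: f₁ = f₀ · v/(v − v_e) = 13932 × 1527/1523 ≈ 13969 Hz.
On the return leg the submarine is a moving observer: f₂ = f₁ · (v + v_e)/v = 13969 × 1531/1527 ≈ 14005 Hz.
Equivalently f₂ = f₀ · (v + v_e)/(v − v_e).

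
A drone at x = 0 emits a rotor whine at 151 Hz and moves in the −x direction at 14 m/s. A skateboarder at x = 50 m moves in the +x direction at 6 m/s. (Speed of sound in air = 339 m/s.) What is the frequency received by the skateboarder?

The observer lies on the +x side, so the source is heading away from the observer and the observer is heading away from the source.
With source receding and observer receding, f' = f · (v − v_o)/(v + v_s).
f' = 151 × (339 − 6)/(339 + 14) = 151 × 333/353 ≈ 142 Hz.

142 Hz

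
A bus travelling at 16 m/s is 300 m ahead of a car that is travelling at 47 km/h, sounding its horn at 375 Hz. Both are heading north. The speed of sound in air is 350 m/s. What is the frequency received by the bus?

372 Hz

47 km/h = 13.06 m/s.
The bus is ahead, so the car is moving toward it while the bus is moving away from the car.
With source approaching and observer receding, f' = f · (v − v_o)/(v − v_s).
f' = 375 × (350 − 16)/(350 − 13.06) = 375 × 334/336.94 ≈ 372 Hz.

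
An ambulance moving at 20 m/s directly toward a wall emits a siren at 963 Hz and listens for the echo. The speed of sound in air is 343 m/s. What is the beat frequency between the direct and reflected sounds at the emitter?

119 Hz

The wall receives the sound from a moving source: f₁ = f₀ · v/(v − v_e) = 963 × 343/323 ≈ 1022.6 Hz.
On the return leg the ambulance is a moving observer: f₂ = f₁ · (v + v_e)/v = 1022.6 × 363/343 ≈ 1082.3 Hz.
Equivalently f₂ = f₀ · (v + v_e)/(v − v_e).
Beat against the emitted tone: |f₂ − f₀| = 2v_e·f₀/(v − v_e) = 2 × 20 × 963/323 ≈ 119 Hz.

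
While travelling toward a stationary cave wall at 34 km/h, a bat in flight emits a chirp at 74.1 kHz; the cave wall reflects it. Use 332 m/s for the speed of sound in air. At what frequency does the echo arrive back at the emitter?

34 km/h = 9.444 m/s.
The cave wall receives the sound from a moving source: f₁ = f₀ · v/(v − v_e) = 74.1 × 332/322.56 ≈ 76.3 kHz.
On the return leg the bat in flight is a moving observer: f₂ = f₁ · (v + v_e)/v = 76.3 × 341.44/332 ≈ 78.4 kHz.
Equivalently f₂ = f₀ · (v + v_e)/(v − v_e).

78.4 kHz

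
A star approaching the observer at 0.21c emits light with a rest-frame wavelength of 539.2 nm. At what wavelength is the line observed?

435.7 nm

Relativistic Doppler for wavelength: λ' = λ₀ · √((1 − β)/(1 + β)).
λ' = 539.2 × √(0.7900/1.2100) = 539.2 × 0.80802 ≈ 435.7 nm.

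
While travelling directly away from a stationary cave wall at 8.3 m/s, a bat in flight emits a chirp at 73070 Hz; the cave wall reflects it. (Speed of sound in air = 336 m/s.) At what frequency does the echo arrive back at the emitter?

The cave wall receives the sound from a moving source: f₁ = f₀ · v/(v + v_e) = 73070 × 336/344.3 ≈ 71309 Hz.
On the return leg the bat in flight is a moving observer: f₂ = f₁ · (v − v_e)/v = 71309 × 327.7/336 ≈ 69547 Hz.

69547 Hz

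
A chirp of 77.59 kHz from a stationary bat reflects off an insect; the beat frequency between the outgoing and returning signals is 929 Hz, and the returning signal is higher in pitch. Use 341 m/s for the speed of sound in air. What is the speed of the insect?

2.03 m/s

Double Doppler shift off a moving reflector: f₂ = f₀ · (v + u)/(v − u) (u > 0 toward emitter).
Returning signal is higher, so f₂ = f₀ + Δf = 77590 + 929 = 78519 Hz.
Rearranging, u = v · (f₂ − f₀)/(f₂ + f₀) = 341 × 929/156109 ≈ 2.03 m/s.
So the insect is moving at 2.03 m/s toward the emitter.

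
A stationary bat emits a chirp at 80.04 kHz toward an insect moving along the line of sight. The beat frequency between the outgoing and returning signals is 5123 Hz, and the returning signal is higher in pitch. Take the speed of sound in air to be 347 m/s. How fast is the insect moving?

Double Doppler shift off a moving reflector: f₂ = f₀ · (v + u)/(v − u) (u > 0 toward emitter).
Returning signal is higher, so f₂ = f₀ + Δf = 80040 + 5123 = 85163 Hz.
Rearranging, u = v · (f₂ − f₀)/(f₂ + f₀) = 347 × 5123/165203 ≈ 10.8 m/s.
So the insect is moving at 10.8 m/s toward the emitter.

10.8 m/s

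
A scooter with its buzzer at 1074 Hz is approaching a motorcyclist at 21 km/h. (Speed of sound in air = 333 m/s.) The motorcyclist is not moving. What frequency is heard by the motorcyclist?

21 km/h = 5.833 m/s.
Moving source, stationary observer: f' = f · v/(v − v_s) since the source is approaching.
f' = 1074 × 333/(333 − 5.833) = 1074 × 333/327.2 ≈ 1093 Hz.

1093 Hz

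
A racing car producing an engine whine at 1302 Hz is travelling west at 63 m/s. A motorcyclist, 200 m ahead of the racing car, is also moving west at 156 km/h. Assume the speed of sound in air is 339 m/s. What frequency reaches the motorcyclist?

1395 Hz

156 km/h = 43.33 m/s.
The motorcyclist is ahead, so the racing car is moving toward it while the motorcyclist is moving away from the racing car.
General Doppler shift: f' = f · (v − v_o)/(v − v_s).
f' = 1302 × (339 − 43.33)/(339 − 63) = 1302 × 295.67/276 ≈ 1395 Hz.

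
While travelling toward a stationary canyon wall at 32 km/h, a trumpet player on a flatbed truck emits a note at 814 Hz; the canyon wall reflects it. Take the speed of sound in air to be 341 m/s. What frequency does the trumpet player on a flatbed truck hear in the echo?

32 km/h = 8.889 m/s.
The canyon wall receives the sound from a moving source: f₁ = f₀ · v/(v − v_e) = 814 × 341/332.11 ≈ 836 Hz.
On the return leg the trumpet player on a flatbed truck is a moving observer: f₂ = f₁ · (v + v_e)/v = 836 × 349.89/341 ≈ 858 Hz.
Equivalently f₂ = f₀ · (v + v_e)/(v − v_e).

858 Hz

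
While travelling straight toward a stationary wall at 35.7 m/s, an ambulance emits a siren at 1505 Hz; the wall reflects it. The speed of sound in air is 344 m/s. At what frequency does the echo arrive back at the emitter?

The wall receives the sound from a moving source: f₁ = f₀ · v/(v − v_e) = 1505 × 344/308.3 ≈ 1679 Hz.
On the return leg the ambulance is a moving observer: f₂ = f₁ · (v + v_e)/v = 1679 × 379.7/344 ≈ 1854 Hz.
Equivalently f₂ = f₀ · (v + v_e)/(v − v_e).

1854 Hz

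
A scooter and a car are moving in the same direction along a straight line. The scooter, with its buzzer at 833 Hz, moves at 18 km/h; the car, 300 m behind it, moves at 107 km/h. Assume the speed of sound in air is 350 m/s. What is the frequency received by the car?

18 km/h = 5 m/s; 107 km/h = 29.72 m/s.
The car is behind, so the scooter is moving away from it while the car is moving toward the scooter.
With source receding and observer approaching, f' = f · (v + v_o)/(v + v_s).
f' = 833 × (350 + 29.72)/(350 + 5) = 833 × 379.72/355 ≈ 891 Hz.

891 Hz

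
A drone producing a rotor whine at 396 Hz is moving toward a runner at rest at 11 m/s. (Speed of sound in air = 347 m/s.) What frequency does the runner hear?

Only the source moves, toward the listener, so f' = f · v/(v − v_s).
f' = 396 × 347/(347 − 11) = 396 × 347/336 ≈ 409 Hz.

409 Hz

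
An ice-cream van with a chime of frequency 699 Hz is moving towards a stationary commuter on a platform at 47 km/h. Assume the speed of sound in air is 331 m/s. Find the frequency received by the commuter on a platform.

728 Hz

47 km/h = 13.06 m/s.
Only the source moves, toward the listener, so f' = f · v/(v − v_s).
f' = 699 × 331/(331 − 13.06) = 699 × 331/317.9 ≈ 728 Hz.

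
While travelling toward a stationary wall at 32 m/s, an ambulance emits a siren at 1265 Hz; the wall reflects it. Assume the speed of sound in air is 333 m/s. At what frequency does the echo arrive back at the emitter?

1534 Hz

The wall receives the sound from a moving source: f₁ = f₀ · v/(v − v_e) = 1265 × 333/301 ≈ 1399 Hz.
On the return leg the ambulance is a moving observer: f₂ = f₁ · (v + v_e)/v = 1399 × 365/333 ≈ 1534 Hz.
Equivalently f₂ = f₀ · (v + v_e)/(v − v_e).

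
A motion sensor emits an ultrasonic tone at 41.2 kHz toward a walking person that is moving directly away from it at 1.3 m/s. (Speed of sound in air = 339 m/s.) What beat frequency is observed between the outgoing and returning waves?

315 Hz

At the walking person (a moving observer), f₁ = f₀ · (v − u)/v = 41.2 × 337.7/339 ≈ 41.042 kHz.
The reflection then acts as a moving source: f₂ = f₁ · v/(v + u) ≈ 40.885 kHz.
Beat frequency (with f₀ = 41200 Hz): |f₂ − f₀| = 2u·f₀/(v + u) = 2 × 1.3 × 41200/340.3 ≈ 315 Hz.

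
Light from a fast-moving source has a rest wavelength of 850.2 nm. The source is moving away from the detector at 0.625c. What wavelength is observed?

1769.8 nm

Relativistic Doppler for wavelength: λ' = λ₀ · √((1 + β)/(1 − β)).
λ' = 850.2 × √(1.6250/0.3750) = 850.2 × 2.08167 ≈ 1769.8 nm.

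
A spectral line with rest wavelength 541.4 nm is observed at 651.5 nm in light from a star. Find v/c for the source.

0.183c

λ'/λ₀ = 1.2034 > 1 (redshift), so the source is receding.
λ'/λ₀ = √((1 + β)/(1 − β)) for a receding source ⇒ β = (r² − 1)/(r² + 1) with r = λ'/λ₀.
β = (1.4481 − 1)/(1.4481 + 1) ≈ 0.183.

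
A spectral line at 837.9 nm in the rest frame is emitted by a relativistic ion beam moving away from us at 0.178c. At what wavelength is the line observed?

1003.1 nm

Relativistic Doppler for wavelength: λ' = λ₀ · √((1 + β)/(1 − β)).
λ' = 837.9 × √(1.1780/0.8220) = 837.9 × 1.19712 ≈ 1003.1 nm.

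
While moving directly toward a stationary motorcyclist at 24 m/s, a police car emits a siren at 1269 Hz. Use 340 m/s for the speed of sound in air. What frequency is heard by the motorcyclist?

1365 Hz

Only the source moves, toward the listener, so f' = f · v/(v − v_s).
f' = 1269 × 340/(340 − 24) = 1269 × 340/316 ≈ 1365 Hz.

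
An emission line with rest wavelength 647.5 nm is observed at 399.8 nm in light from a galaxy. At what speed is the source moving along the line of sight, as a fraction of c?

λ'/λ₀ = 0.6175 < 1 (blueshift), so the source is approaching.
λ'/λ₀ = √((1 − β)/(1 + β)) for an approaching source ⇒ β = (1 − r²)/(1 + r²) with r = λ'/λ₀.
β = (1 − 0.3812)/(1 + 0.3812) ≈ 0.448.

0.448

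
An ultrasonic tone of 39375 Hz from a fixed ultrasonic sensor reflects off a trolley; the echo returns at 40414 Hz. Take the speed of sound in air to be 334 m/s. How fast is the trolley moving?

4.3 m/s

Double Doppler shift off a moving reflector: f₂ = f₀ · (v + u)/(v − u) (u > 0 toward emitter).
Rearranging, u = v · (f₂ − f₀)/(f₂ + f₀) = 334 × 1039/79789 ≈ 4.3 m/s.
So the trolley is moving at 4.3 m/s toward the emitter.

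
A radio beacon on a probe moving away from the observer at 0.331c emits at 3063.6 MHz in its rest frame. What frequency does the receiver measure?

Relativistic Doppler for frequency: f' = f₀ · √((1 − β)/(1 + β)).
f' = 3063.6 × √(0.6690/1.3310) = 3063.6 × 0.70896 ≈ 2172.0 MHz.

2172.0 MHz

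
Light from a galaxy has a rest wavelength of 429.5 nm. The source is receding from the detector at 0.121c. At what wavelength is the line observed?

Relativistic Doppler for wavelength: λ' = λ₀ · √((1 + β)/(1 − β)).
λ' = 429.5 × √(1.1210/0.8790) = 429.5 × 1.12930 ≈ 485.0 nm.

485.0 nm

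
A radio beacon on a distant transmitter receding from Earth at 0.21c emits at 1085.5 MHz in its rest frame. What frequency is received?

Relativistic Doppler for frequency: f' = f₀ · √((1 − β)/(1 + β)).
f' = 1085.5 × √(0.7900/1.2100) = 1085.5 × 0.80802 ≈ 877.1 MHz.

877.1 MHz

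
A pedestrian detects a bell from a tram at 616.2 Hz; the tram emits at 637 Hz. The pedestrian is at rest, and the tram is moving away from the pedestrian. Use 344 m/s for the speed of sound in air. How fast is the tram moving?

11.6 m/s

f' = f · v/(v + v_s) ⇒ v_s = v · |1 − f/f'|.
v_s = 344 × |1 − 637/616.2| = 344 × 0.03376 ≈ 11.6 m/s.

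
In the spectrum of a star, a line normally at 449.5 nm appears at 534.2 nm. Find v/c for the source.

0.171c

λ'/λ₀ = 1.1884 > 1 (redshift), so the source is receding.
λ'/λ₀ = √((1 + β)/(1 − β)) for a receding source ⇒ β = (r² − 1)/(r² + 1) with r = λ'/λ₀.
β = (1.4124 − 1)/(1.4124 + 1) ≈ 0.171.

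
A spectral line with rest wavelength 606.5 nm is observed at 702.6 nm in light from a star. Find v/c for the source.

0.146

λ'/λ₀ = 1.1585 > 1 (redshift), so the source is receding.
λ'/λ₀ = √((1 + β)/(1 − β)) for a receding source ⇒ β = (r² − 1)/(r² + 1) with r = λ'/λ₀.
β = (1.3420 − 1)/(1.3420 + 1) ≈ 0.146.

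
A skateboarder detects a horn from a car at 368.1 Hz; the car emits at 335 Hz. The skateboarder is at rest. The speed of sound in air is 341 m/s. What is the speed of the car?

31 m/s

f' > f, so the car is approaching.
f' = f · v/(v − v_s) ⇒ v_s = v · |1 − f/f'|.
v_s = 341 × |1 − 335/368.1| = 341 × 0.08992 ≈ 31 m/s.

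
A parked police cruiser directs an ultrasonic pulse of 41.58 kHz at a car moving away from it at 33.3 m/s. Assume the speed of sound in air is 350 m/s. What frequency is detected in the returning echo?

34.4 kHz

At the car (a moving observer), f₁ = f₀ · (v − u)/v = 41.58 × 316.7/350 ≈ 37.6 kHz.
The reflection then acts as a moving source: f₂ = f₁ · v/(v + u) ≈ 34.4 kHz.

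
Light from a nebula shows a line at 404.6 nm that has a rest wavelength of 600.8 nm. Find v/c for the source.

λ'/λ₀ = 0.6734 < 1 (blueshift), so the source is approaching.
λ'/λ₀ = √((1 − β)/(1 + β)) for an approaching source ⇒ β = (1 − r²)/(1 + r²) with r = λ'/λ₀.
β = (1 − 0.4535)/(1 + 0.4535) ≈ 0.376.

0.376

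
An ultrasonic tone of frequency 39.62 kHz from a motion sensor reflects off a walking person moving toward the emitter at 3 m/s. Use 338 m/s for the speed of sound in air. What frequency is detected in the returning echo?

At the walking person (a moving observer), f₁ = f₀ · (v + u)/v = 39.62 × 341/338 ≈ 40.0 kHz.
On reflection it acts as a source moving toward the stationary detector: f₂ = f₁ · v/(v − u) = 40.0 × 338/335 ≈ 40.3 kHz.

40.3 kHz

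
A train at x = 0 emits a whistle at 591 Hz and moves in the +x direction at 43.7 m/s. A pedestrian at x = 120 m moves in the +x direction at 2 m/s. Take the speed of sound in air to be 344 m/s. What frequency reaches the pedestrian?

673 Hz

The observer lies on the +x side, so the source is heading toward the observer and the observer is heading away from the source.
General Doppler shift: f' = f · (v − v_o)/(v − v_s).
f' = 591 × (344 − 2)/(344 − 43.7) = 591 × 342/300.3 ≈ 673 Hz.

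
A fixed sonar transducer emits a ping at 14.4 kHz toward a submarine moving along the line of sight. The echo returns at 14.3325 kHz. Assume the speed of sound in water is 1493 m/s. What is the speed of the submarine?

Double Doppler shift off a moving reflector: f₂ = f₀ · (v + u)/(v − u) (u > 0 toward emitter).
Rearranging, u = v · (f₂ − f₀)/(f₂ + f₀) = 1493 × -0.0675/28.7325 ≈ -3.5 m/s.
So the submarine is moving at 3.5 m/s away from the emitter.

3.5 m/s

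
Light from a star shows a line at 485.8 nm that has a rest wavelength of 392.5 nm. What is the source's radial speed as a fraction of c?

0.210

λ'/λ₀ = 1.2377 > 1 (redshift), so the source is receding.
λ'/λ₀ = √((1 + β)/(1 − β)) for a receding source ⇒ β = (r² − 1)/(r² + 1) with r = λ'/λ₀.
β = (1.5319 − 1)/(1.5319 + 1) ≈ 0.210.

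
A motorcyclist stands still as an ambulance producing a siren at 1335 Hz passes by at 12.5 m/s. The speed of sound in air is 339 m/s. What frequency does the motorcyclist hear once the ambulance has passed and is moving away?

Receding: f₂ = f · v/(v + v_s) = 1335 × 339/351.5 ≈ 1288 Hz.

1288 Hz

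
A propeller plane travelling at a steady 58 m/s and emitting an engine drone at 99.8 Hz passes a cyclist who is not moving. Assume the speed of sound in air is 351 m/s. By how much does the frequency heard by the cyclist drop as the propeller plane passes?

33.9 Hz

Approaching: f₁ = f · v/(v − v_s) = 99.8 × 351/293 ≈ 119.6 Hz.
Receding: f₂ = f · v/(v + v_s) = 99.8 × 351/409 ≈ 85.6 Hz.
Drop: f₁ − f₂ = 2f·v·v_s/(v² − v_s²) = 2 × 99.8 × 351 × 58/(351² − 58²) ≈ 33.9 Hz.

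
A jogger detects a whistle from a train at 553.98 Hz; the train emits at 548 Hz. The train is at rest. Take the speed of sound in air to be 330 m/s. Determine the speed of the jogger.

3.6 m/s

f' > f, so the jogger is approaching.
f' = f · (v + v_o)/v ⇒ v_o = v · |f'/f − 1|.
v_o = 330 × |553.98/548 − 1| = 330 × 0.01091 ≈ 3.6 m/s.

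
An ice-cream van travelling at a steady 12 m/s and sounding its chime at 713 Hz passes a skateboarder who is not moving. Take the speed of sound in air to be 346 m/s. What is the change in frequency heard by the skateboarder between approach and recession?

49.5 Hz

Approaching: f₁ = f · v/(v − v_s) = 713 × 346/334 ≈ 738.6 Hz.
Receding: f₂ = f · v/(v + v_s) = 713 × 346/358 ≈ 689.1 Hz.
Drop: f₁ − f₂ = 2f·v·v_s/(v² − v_s²) = 2 × 713 × 346 × 12/(346² − 12²) ≈ 49.5 Hz.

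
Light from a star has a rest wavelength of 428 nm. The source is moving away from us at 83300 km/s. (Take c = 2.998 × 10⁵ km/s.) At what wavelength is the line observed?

569.3 nm

β = v/c = 83300/299800 = 0.2779.
Relativistic Doppler for wavelength: λ' = λ₀ · √((1 + β)/(1 − β)).
λ' = 428 × √(1.2779/0.7221) = 428 × 1.33023 ≈ 569.3 nm.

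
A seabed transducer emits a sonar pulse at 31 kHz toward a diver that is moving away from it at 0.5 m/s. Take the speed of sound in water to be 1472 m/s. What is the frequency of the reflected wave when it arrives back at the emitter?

At the diver (a moving observer), f₁ = f₀ · (v − u)/v = 31 × 1471.5/1472 ≈ 31.0 kHz.
On reflection it acts as a source moving away from the stationary detector: f₂ = f₁ · v/(v + u) = 31.0 × 1472/1472.5 ≈ 31.0 kHz.
Equivalently f₂ = f₀ · (v − u)/(v + u).

31.0 kHz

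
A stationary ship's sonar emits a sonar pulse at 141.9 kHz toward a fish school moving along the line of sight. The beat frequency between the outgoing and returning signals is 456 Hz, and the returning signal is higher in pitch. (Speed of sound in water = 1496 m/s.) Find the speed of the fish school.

2.40 m/s

Double Doppler shift off a moving reflector: f₂ = f₀ · (v + u)/(v − u) (u > 0 toward emitter).
Returning signal is higher, so f₂ = f₀ + Δf = 141900 + 456 = 142356 Hz.
Rearranging, u = v · (f₂ − f₀)/(f₂ + f₀) = 1496 × 456/284256 ≈ 2.40 m/s.
So the fish school is moving at 2.40 m/s toward the emitter.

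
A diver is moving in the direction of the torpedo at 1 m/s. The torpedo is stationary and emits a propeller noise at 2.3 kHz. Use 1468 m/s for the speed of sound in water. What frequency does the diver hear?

2.30 kHz

Only the observer moves, toward the source, so f' = f · (v + v_o)/v.
f' = 2.3 × (1468 + 1)/1468 = 2.3 × 1469/1468 ≈ 2.30 kHz.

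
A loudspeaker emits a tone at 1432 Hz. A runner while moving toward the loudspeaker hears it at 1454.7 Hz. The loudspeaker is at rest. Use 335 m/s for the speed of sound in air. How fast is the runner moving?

f' = f · (v + v_o)/v ⇒ v_o = v · |f'/f − 1|.
v_o = 335 × |1454.7/1432 − 1| = 335 × 0.01585 ≈ 5.3 m/s.

5.3 m/s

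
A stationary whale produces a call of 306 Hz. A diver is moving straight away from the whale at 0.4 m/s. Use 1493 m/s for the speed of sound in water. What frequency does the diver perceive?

306 Hz

Moving observer, stationary source: f' = f · (v − v_o)/v.
f' = 306 × (1493 − 0.4)/1493 = 306 × 1492.6/1493 ≈ 306 Hz.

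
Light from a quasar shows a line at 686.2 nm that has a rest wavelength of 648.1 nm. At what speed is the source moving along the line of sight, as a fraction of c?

λ'/λ₀ = 1.0588 > 1 (redshift), so the source is receding.
λ'/λ₀ = √((1 + β)/(1 − β)) for a receding source ⇒ β = (r² − 1)/(r² + 1) with r = λ'/λ₀.
β = (1.1210 − 1)/(1.1210 + 1) ≈ 0.057.

0.057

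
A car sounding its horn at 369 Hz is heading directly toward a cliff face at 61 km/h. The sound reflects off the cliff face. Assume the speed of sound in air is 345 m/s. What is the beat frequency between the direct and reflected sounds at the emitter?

61 km/h = 16.94 m/s.
The cliff face receives the sound from a moving source: f₁ = f₀ · v/(v − v_e) = 369 × 345/328.06 ≈ 388.1 Hz.
On the return leg the car is a moving observer: f₂ = f₁ · (v + v_e)/v = 388.1 × 361.94/345 ≈ 407.1 Hz.
Beat against the emitted tone: |f₂ − f₀| = 2v_e·f₀/(v − v_e) = 2 × 16.94 × 369/328.06 ≈ 38.1 Hz.

38.1 Hz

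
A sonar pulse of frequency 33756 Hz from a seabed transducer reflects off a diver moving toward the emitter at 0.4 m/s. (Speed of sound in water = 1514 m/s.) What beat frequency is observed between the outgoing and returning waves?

The diver first receives the wave as a moving observer: f₁ = f₀ · (v + u)/v = 33756 × (1514 + 0.4)/1514 ≈ 33764.92 Hz.
On reflection it acts as a source moving toward the stationary detector: f₂ = f₁ · v/(v − u) = 33764.92 × 1514/1513.6 ≈ 33773.84 Hz.
Beat frequency: |f₂ − f₀| = 2u·f₀/(v − u) = 2 × 0.4 × 33756/1513.6 ≈ 17.8 Hz.

17.8 Hz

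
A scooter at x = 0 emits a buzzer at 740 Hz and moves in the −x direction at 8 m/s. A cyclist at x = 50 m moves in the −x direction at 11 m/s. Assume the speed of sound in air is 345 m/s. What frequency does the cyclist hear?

746 Hz

The observer lies on the +x side, so the source is heading away from the observer and the observer is heading toward the source.
With source receding and observer approaching, f' = f · (v + v_o)/(v + v_s).
f' = 740 × (345 + 11)/(345 + 8) = 740 × 356/353 ≈ 746 Hz.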